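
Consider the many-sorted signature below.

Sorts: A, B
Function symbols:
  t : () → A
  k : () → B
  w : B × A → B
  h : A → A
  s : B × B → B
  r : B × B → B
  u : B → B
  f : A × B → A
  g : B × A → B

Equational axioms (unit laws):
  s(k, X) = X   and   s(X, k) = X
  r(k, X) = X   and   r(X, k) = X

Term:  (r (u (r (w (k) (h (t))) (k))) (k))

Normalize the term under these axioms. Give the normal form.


normal form = (u (w (k) (h (t))))

1. (r (u (r (w (k) (h (t))) (k))) (k))  →  (u (r (w (k) (h (t))) (k)))
2. (u (r (w (k) (h (t))) (k)))  →  (u (w (k) (h (t))))


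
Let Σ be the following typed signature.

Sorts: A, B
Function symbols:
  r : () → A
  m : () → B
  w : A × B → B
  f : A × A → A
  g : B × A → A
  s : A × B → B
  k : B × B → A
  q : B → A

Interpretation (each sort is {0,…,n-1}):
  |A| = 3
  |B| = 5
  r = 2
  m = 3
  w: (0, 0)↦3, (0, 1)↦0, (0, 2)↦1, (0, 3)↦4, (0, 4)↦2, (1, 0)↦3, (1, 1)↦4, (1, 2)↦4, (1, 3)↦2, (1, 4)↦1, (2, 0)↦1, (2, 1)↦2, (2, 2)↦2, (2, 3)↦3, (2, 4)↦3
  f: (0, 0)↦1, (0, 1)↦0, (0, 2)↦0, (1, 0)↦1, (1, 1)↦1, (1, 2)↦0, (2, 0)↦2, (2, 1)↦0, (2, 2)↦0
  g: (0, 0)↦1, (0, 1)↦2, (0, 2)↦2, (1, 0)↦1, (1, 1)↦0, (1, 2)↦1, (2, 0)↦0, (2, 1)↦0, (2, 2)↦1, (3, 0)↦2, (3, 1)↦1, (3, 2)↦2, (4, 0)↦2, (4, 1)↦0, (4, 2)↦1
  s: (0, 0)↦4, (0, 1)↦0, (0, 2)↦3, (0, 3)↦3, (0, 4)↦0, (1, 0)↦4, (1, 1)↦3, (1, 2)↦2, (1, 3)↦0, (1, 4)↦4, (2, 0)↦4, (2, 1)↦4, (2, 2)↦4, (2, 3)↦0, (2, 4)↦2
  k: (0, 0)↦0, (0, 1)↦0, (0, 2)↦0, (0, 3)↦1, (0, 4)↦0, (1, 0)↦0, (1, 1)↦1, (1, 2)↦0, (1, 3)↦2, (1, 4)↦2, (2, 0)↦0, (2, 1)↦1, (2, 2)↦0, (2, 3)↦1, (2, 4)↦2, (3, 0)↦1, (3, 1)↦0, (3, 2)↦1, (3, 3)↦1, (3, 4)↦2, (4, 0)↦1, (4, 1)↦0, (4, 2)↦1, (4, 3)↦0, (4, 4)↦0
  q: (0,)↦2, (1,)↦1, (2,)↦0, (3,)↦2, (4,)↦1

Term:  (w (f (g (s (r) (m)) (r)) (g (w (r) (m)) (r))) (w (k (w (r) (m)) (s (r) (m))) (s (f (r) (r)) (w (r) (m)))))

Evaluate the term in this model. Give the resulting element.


  r = 2
  m = 3
  (s (r) (m)) = s(2, 3) = 0
  r = 2
  (g (s (r) (m)) (r)) = g(0, 2) = 2
  r = 2
  m = 3
  (w (r) (m)) = w(2, 3) = 3
  r = 2
  (g (w (r) (m)) (r)) = g(3, 2) = 2
  (f (g (s (r) (m)) (r)) (g (w (r) (m)) (r))) = f(2, 2) = 0
  r = 2
  m = 3
  (w (r) (m)) = w(2, 3) = 3
  r = 2
  m = 3
  (s (r) (m)) = s(2, 3) = 0
  (k (w (r) (m)) (s (r) (m))) = k(3, 0) = 1
  r = 2
  r = 2
  (f (r) (r)) = f(2, 2) = 0
  r = 2
  m = 3
  (w (r) (m)) = w(2, 3) = 3
  (s (f (r) (r)) (w (r) (m))) = s(0, 3) = 3
  (w (k (w (r) (m)) (s (r) (m))) (s (f (r) (r)) (w (r) (m)))) = w(1, 3) = 2
  (w (f (g (s (r) (m)) (r)) (g (w (r) (m)) (r))) (w (k (w (r) (m)) (s (r) (m))) (s (f (r) (r)) (w (r) (m))))) = w(0, 2) = 1

value = 1


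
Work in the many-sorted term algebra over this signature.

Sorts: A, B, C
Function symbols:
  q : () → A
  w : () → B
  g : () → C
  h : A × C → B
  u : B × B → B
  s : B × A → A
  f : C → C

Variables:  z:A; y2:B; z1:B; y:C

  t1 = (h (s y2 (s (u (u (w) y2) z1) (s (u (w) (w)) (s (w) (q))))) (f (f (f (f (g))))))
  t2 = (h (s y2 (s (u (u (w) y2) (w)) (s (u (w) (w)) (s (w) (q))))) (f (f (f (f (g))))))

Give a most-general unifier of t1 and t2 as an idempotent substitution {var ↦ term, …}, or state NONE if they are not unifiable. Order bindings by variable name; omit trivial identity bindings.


{z1 ↦ (w)}


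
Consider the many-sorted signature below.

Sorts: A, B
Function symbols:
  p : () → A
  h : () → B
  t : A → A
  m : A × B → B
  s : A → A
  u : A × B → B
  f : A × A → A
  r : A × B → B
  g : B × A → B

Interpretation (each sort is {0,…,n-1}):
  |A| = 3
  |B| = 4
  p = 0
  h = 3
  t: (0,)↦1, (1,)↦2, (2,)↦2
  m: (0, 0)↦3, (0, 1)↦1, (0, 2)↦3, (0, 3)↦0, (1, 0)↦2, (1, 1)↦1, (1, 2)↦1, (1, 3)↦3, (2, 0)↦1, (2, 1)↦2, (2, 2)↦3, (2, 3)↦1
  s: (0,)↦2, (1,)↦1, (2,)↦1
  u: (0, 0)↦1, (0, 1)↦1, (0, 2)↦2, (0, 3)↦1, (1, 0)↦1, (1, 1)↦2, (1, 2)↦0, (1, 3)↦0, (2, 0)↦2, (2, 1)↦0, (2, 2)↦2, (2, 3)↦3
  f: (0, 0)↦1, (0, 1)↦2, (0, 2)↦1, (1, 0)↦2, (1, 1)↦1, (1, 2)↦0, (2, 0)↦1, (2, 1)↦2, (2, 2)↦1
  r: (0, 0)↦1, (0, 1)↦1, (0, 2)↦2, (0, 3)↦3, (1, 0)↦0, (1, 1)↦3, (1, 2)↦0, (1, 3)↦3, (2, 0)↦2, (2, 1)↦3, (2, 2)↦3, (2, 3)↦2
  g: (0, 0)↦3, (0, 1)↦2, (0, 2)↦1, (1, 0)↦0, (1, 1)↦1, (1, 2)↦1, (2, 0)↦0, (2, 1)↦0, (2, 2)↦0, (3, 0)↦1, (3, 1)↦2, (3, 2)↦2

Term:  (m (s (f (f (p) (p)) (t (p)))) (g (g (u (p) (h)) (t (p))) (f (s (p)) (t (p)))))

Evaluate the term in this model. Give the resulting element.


  p = 0
  p = 0
  (f (p) (p)) = f(0, 0) = 1
  p = 0
  (t (p)) = t(0,) = 1
  (f (f (p) (p)) (t (p))) = f(1, 1) = 1
  (s (f (f (p) (p)) (t (p)))) = s(1,) = 1
  p = 0
  h = 3
  (u (p) (h)) = u(0, 3) = 1
  p = 0
  (t (p)) = t(0,) = 1
  (g (u (p) (h)) (t (p))) = g(1, 1) = 1
  p = 0
  (s (p)) = s(0,) = 2
  p = 0
  (t (p)) = t(0,) = 1
  (f (s (p)) (t (p))) = f(2, 1) = 2
  (g (g (u (p) (h)) (t (p))) (f (s (p)) (t (p)))) = g(1, 2) = 1
  (m (s (f (f (p) (p)) (t (p)))) (g (g (u (p) (h)) (t (p))) (f (s (p)) (t (p))))) = m(1, 1) = 1

value = 1


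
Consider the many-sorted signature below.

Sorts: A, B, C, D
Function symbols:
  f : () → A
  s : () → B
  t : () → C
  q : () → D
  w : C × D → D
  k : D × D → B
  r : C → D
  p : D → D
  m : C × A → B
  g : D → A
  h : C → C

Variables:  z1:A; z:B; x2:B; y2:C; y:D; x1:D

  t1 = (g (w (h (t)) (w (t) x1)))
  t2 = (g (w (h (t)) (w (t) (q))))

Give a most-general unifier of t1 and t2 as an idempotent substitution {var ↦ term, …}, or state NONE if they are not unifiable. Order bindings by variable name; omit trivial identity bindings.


{x1 ↦ (q)}


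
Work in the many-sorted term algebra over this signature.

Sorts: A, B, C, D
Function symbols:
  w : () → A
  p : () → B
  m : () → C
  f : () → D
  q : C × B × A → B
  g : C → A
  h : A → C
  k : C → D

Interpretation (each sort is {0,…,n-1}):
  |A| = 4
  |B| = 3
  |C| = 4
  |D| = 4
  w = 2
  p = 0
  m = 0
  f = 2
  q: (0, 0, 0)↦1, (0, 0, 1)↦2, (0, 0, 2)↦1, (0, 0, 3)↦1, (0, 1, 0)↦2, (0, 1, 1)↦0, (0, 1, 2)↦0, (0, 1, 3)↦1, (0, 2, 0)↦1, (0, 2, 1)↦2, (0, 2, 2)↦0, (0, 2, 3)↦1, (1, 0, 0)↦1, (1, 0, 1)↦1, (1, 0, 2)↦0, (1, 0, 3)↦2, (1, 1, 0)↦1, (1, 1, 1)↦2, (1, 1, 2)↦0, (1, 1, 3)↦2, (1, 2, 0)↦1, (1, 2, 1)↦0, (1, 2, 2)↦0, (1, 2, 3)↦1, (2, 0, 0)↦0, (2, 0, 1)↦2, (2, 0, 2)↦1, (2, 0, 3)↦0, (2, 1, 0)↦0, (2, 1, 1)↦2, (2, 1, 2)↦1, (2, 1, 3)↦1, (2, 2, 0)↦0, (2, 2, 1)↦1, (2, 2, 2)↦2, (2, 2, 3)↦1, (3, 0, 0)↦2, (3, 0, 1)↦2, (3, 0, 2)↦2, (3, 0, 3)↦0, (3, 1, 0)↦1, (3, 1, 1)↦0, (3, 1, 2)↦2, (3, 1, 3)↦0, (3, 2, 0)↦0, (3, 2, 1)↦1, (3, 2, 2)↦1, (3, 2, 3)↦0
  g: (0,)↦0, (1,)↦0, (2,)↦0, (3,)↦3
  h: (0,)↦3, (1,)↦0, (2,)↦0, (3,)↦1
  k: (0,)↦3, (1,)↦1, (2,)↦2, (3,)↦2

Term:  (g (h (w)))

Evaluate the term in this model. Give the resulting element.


value = 0

  w = 2
  (h (w)) = h(2,) = 0
  (g (h (w))) = g(0,) = 0


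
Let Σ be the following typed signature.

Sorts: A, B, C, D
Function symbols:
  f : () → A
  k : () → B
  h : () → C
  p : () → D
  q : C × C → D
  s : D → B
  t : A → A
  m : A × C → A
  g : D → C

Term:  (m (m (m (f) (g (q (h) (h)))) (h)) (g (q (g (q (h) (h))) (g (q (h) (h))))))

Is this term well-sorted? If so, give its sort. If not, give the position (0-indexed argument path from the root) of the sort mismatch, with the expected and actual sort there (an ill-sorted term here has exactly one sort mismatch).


      (f) : A
          (h) : C
          (h) : C
        (q (h) (h)) : D
      (g (q (h) (h))) : C
    (m (f) (g (q (h) (h)))) : A
    (h) : C
  (m (m (f) (g (q (h) (h)))) (h)) : A
          (h) : C
          (h) : C
        (q (h) (h)) : D
      (g (q (h) (h))) : C
          (h) : C
          (h) : C
        (q (h) (h)) : D
      (g (q (h) (h))) : C
    (q (g (q (h) (h))) (g (q (h) (h)))) : D
  (g (q (g (q (h) (h))) (g (q (h) (h))))) : C
(m (m (m (f) (g (q (h) (h)))) (h)) (g (q (g (q (h) (h))) (g (q (h) (h)))))) : A

well-sorted; sort = A


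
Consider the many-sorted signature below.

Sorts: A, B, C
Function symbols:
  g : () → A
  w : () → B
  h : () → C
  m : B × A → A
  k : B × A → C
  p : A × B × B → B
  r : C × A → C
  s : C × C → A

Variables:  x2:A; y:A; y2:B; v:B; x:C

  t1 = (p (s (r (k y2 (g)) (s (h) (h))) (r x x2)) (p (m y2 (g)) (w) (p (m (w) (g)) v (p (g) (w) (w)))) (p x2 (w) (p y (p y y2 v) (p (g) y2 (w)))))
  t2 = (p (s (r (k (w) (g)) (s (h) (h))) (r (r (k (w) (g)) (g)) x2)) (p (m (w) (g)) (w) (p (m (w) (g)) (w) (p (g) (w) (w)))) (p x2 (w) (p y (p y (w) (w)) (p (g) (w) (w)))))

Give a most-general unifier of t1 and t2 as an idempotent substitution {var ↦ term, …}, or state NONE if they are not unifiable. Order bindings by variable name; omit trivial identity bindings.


{v ↦ (w), x ↦ (r (k (w) (g)) (g)), y2 ↦ (w)}


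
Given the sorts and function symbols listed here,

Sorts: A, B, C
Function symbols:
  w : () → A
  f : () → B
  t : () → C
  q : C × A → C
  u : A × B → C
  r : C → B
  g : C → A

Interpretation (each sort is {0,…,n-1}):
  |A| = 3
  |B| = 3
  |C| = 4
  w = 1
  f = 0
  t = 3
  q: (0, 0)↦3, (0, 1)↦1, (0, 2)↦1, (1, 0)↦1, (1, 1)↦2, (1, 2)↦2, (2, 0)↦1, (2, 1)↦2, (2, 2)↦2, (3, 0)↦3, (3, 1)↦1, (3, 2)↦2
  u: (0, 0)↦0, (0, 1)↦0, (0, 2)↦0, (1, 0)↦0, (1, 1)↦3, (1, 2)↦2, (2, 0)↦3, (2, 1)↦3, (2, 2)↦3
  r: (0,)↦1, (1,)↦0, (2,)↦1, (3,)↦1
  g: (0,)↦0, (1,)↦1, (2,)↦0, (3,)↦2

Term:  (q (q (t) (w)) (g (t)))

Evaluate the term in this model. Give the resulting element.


value = 2

  t = 3
  w = 1
  (q (t) (w)) = q(3, 1) = 1
  t = 3
  (g (t)) = g(3,) = 2
  (q (q (t) (w)) (g (t))) = q(1, 2) = 2


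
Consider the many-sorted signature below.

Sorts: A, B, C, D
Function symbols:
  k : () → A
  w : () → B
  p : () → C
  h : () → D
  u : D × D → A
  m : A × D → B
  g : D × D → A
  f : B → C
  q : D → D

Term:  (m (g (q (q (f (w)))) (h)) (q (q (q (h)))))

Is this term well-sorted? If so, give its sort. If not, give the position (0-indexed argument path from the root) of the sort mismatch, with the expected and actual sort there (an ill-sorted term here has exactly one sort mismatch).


          (w) : B
        (f (w)) : C
      (q (f (w))) : ✗ arg 0 at [0, 0, 0, 0] has sort C, expected D
    (h) : D
        (h) : D
      (q (h)) : D
    (q (q (h))) : D
  (q (q (q (h)))) : D

ill-sorted at position [0, 0, 0, 0]: expected D, got C


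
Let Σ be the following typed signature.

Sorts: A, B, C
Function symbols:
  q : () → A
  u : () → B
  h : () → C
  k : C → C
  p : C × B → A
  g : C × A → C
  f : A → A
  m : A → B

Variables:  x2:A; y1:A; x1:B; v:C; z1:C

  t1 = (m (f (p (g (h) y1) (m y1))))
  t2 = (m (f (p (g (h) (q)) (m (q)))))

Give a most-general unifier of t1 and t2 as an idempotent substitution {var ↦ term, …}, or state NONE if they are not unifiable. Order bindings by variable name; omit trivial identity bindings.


{y1 ↦ (q)}


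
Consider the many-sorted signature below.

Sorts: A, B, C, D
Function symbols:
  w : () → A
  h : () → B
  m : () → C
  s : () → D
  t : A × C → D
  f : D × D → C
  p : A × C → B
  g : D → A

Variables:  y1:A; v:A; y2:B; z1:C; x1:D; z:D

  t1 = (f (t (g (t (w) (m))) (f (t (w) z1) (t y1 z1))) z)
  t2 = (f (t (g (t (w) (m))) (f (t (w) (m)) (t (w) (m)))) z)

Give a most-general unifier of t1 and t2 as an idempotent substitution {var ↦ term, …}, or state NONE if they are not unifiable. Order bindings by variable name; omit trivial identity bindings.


{y1 ↦ (w), z1 ↦ (m)}


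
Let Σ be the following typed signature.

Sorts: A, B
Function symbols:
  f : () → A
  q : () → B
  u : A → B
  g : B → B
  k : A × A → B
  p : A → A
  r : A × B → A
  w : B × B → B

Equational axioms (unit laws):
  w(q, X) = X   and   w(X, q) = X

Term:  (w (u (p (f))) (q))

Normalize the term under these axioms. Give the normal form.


1. (w (u (p (f))) (q))  →  (u (p (f)))

normal form = (u (p (f)))


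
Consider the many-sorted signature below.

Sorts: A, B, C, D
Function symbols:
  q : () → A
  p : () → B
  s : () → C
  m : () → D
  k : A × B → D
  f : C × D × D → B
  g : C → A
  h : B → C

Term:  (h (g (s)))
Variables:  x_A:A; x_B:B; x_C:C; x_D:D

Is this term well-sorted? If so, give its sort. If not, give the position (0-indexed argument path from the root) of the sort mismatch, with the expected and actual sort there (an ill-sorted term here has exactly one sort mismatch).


    (s) : C
  (g (s)) : A
(h (g (s))) : ✗ arg 0 at [0] has sort A, expected B

ill-sorted at position [0]: expected B, got A


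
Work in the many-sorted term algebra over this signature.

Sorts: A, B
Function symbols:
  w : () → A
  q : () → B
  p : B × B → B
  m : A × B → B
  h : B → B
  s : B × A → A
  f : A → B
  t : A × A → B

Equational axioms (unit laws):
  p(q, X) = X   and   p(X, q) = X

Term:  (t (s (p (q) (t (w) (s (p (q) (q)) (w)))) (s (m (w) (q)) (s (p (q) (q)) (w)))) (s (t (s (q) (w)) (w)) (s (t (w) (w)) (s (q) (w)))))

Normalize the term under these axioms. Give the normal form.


1. (t (s (p (q) (t (w) (s (p (q) (q)) (w)))) (s (m (w) (q)) (s (p (q) (q)) (w)))) (s (t (s (q) (w)) (w)) (s (t (w) (w)) (s (q) (w)))))  →  (t (s (t (w) (s (p (q) (q)) (w))) (s (m (w) (q)) (s (p (q) (q)) (w)))) (s (t (s (q) (w)) (w)) (s (t (w) (w)) (s (q) (w)))))
2. (t (s (t (w) (s (p (q) (q)) (w))) (s (m (w) (q)) (s (p (q) (q)) (w)))) (s (t (s (q) (w)) (w)) (s (t (w) (w)) (s (q) (w)))))  →  (t (s (t (w) (s (q) (w))) (s (m (w) (q)) (s (p (q) (q)) (w)))) (s (t (s (q) (w)) (w)) (s (t (w) (w)) (s (q) (w)))))
3. (t (s (t (w) (s (q) (w))) (s (m (w) (q)) (s (p (q) (q)) (w)))) (s (t (s (q) (w)) (w)) (s (t (w) (w)) (s (q) (w)))))  →  (t (s (t (w) (s (q) (w))) (s (m (w) (q)) (s (q) (w)))) (s (t (s (q) (w)) (w)) (s (t (w) (w)) (s (q) (w)))))

normal form = (t (s (t (w) (s (q) (w))) (s (m (w) (q)) (s (q) (w)))) (s (t (s (q) (w)) (w)) (s (t (w) (w)) (s (q) (w)))))


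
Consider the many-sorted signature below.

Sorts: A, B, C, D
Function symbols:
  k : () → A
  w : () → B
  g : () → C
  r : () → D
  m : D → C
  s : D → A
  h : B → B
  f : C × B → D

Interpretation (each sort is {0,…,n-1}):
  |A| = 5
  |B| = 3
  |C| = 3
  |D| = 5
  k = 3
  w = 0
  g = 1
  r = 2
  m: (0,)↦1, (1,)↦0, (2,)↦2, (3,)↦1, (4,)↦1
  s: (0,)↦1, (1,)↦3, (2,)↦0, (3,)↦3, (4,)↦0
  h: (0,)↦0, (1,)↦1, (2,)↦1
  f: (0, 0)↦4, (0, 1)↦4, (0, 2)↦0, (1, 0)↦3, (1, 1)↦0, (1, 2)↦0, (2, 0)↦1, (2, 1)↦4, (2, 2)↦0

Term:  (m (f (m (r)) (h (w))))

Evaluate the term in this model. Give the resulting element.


value = 0

  r = 2
  (m (r)) = m(2,) = 2
  w = 0
  (h (w)) = h(0,) = 0
  (f (m (r)) (h (w))) = f(2, 0) = 1
  (m (f (m (r)) (h (w)))) = m(1,) = 0


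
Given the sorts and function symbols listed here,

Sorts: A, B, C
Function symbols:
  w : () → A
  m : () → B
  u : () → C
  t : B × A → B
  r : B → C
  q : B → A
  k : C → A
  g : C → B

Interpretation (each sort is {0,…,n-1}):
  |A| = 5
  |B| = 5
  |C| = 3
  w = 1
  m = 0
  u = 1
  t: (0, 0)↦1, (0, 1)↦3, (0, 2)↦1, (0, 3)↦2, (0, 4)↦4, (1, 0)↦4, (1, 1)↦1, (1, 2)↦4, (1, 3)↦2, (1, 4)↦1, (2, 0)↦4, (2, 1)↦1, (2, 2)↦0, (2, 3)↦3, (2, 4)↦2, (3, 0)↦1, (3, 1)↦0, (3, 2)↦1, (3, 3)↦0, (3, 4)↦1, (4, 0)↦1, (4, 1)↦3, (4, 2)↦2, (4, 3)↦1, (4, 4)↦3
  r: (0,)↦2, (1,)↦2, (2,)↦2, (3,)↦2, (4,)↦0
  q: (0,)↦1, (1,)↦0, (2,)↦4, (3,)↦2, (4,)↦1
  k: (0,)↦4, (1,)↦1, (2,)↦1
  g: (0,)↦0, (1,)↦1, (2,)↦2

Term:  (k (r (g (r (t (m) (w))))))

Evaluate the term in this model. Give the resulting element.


  m = 0
  w = 1
  (t (m) (w)) = t(0, 1) = 3
  (r (t (m) (w))) = r(3,) = 2
  (g (r (t (m) (w)))) = g(2,) = 2
  (r (g (r (t (m) (w))))) = r(2,) = 2
  (k (r (g (r (t (m) (w)))))) = k(2,) = 1

value = 1


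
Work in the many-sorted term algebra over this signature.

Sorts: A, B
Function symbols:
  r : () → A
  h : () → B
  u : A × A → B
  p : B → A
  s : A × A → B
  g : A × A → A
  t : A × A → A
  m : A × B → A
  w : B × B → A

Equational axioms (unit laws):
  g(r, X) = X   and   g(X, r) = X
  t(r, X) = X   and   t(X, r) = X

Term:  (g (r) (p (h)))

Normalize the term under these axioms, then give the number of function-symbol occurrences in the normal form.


size = 2

1. (g (r) (p (h)))  →  (p (h))
normal form: (p (h))


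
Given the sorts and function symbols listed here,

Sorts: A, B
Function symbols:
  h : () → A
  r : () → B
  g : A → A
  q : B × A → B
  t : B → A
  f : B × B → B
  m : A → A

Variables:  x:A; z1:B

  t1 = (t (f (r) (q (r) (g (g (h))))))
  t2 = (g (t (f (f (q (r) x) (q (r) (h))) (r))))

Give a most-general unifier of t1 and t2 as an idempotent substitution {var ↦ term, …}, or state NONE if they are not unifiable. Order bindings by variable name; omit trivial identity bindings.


head clash or occurs-check failure — not unifiable

NONE (not unifiable)


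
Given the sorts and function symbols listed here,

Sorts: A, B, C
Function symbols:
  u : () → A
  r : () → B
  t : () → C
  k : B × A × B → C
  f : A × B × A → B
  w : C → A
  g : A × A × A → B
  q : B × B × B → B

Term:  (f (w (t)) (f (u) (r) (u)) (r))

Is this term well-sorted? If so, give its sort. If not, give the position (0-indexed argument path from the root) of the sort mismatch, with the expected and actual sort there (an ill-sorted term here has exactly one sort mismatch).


    (t) : C
  (w (t)) : A
    (u) : A
    (r) : B
    (u) : A
  (f (u) (r) (u)) : B
  (r) : B
(f (w (t)) (f (u) (r) (u)) (r)) : ✗ arg 2 at [2] has sort B, expected A

ill-sorted at position [2]: expected A, got B


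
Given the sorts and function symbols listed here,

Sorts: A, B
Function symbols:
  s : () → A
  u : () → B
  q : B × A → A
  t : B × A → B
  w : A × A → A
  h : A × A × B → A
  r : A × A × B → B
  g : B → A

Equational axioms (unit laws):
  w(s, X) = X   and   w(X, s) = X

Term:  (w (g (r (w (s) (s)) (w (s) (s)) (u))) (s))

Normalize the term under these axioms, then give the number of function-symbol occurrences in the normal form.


size = 5

1. (w (g (r (w (s) (s)) (w (s) (s)) (u))) (s))  →  (g (r (w (s) (s)) (w (s) (s)) (u)))
2. (g (r (w (s) (s)) (w (s) (s)) (u)))  →  (g (r (s) (w (s) (s)) (u)))
3. (g (r (s) (w (s) (s)) (u)))  →  (g (r (s) (s) (u)))
normal form: (g (r (s) (s) (u)))


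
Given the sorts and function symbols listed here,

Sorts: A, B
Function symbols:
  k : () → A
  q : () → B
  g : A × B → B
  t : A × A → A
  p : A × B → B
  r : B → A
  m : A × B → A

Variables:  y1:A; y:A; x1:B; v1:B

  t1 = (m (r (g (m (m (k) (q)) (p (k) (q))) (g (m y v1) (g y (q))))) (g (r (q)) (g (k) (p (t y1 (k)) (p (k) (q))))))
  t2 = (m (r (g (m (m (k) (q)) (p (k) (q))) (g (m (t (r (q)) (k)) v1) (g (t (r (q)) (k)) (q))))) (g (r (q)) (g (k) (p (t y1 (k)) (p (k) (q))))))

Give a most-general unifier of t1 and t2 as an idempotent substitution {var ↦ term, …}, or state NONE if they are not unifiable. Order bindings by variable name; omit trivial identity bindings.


{y ↦ (t (r (q)) (k))}


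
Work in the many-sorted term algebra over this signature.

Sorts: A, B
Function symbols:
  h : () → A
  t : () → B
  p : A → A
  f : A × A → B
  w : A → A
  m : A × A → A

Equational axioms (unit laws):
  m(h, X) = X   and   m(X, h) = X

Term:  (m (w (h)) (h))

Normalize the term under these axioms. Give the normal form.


1. (m (w (h)) (h))  →  (w (h))

normal form = (w (h))


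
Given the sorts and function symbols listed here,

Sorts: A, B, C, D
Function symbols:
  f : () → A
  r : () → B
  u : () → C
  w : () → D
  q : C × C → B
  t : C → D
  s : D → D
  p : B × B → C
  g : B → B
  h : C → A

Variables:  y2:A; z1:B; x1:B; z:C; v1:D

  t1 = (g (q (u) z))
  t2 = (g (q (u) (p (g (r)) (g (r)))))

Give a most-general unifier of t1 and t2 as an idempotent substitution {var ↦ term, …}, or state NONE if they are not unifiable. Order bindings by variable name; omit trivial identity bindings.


{z ↦ (p (g (r)) (g (r)))}


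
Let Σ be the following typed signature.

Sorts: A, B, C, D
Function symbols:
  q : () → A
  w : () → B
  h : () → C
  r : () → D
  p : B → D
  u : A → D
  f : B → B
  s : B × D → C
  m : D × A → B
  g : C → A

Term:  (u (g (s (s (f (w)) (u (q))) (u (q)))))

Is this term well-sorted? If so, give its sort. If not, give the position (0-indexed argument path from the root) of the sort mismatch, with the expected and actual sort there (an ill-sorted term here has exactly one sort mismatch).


          (w) : B
        (f (w)) : B
          (q) : A
        (u (q)) : D
      (s (f (w)) (u (q))) : C
        (q) : A
      (u (q)) : D
    (s (s (f (w)) (u (q))) (u (q))) : ✗ arg 0 at [0, 0, 0] has sort C, expected B

ill-sorted at position [0, 0, 0]: expected B, got C


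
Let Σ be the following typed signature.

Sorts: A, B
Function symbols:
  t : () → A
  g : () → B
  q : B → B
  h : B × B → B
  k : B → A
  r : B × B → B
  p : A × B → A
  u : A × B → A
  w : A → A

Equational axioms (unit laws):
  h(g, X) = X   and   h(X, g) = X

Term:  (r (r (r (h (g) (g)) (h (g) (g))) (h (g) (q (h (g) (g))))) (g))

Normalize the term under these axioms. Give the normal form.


1. (r (r (r (h (g) (g)) (h (g) (g))) (h (g) (q (h (g) (g))))) (g))  →  (r (r (r (g) (h (g) (g))) (h (g) (q (h (g) (g))))) (g))
2. (r (r (r (g) (h (g) (g))) (h (g) (q (h (g) (g))))) (g))  →  (r (r (r (g) (g)) (h (g) (q (h (g) (g))))) (g))
3. (r (r (r (g) (g)) (h (g) (q (h (g) (g))))) (g))  →  (r (r (r (g) (g)) (q (h (g) (g)))) (g))
4. (r (r (r (g) (g)) (q (h (g) (g)))) (g))  →  (r (r (r (g) (g)) (q (g))) (g))

normal form = (r (r (r (g) (g)) (q (g))) (g))


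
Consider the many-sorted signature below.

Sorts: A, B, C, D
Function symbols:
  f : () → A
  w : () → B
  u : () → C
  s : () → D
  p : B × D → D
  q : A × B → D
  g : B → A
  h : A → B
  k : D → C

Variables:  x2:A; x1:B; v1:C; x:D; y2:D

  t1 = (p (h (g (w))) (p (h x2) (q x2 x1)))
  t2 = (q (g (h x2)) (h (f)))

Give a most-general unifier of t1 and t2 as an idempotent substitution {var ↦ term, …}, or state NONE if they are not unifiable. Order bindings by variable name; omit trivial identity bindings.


NONE (not unifiable)

head clash or occurs-check failure — not unifiable


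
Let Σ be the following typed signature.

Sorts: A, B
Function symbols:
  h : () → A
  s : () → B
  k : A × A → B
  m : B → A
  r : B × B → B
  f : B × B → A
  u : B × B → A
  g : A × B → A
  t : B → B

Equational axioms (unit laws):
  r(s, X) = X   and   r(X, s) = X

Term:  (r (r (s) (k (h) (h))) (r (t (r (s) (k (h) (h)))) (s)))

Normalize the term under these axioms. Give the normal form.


1. (r (r (s) (k (h) (h))) (r (t (r (s) (k (h) (h)))) (s)))  →  (r (k (h) (h)) (r (t (r (s) (k (h) (h)))) (s)))
2. (r (k (h) (h)) (r (t (r (s) (k (h) (h)))) (s)))  →  (r (k (h) (h)) (t (r (s) (k (h) (h)))))
3. (r (k (h) (h)) (t (r (s) (k (h) (h)))))  →  (r (k (h) (h)) (t (k (h) (h))))

normal form = (r (k (h) (h)) (t (k (h) (h))))


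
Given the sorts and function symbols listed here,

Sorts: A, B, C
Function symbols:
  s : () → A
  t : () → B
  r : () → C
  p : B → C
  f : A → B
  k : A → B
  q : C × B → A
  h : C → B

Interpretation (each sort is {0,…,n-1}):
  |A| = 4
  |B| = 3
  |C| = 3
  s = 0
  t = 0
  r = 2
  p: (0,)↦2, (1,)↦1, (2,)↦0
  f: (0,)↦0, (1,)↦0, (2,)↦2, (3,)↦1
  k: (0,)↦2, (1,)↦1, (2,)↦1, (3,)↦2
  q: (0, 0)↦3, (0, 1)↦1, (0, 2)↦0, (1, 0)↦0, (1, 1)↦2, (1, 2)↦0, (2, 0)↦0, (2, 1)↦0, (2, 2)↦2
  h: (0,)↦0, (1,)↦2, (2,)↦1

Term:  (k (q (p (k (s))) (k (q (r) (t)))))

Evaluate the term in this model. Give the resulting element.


  s = 0
  (k (s)) = k(0,) = 2
  (p (k (s))) = p(2,) = 0
  r = 2
  t = 0
  (q (r) (t)) = q(2, 0) = 0
  (k (q (r) (t))) = k(0,) = 2
  (q (p (k (s))) (k (q (r) (t)))) = q(0, 2) = 0
  (k (q (p (k (s))) (k (q (r) (t))))) = k(0,) = 2

value = 2


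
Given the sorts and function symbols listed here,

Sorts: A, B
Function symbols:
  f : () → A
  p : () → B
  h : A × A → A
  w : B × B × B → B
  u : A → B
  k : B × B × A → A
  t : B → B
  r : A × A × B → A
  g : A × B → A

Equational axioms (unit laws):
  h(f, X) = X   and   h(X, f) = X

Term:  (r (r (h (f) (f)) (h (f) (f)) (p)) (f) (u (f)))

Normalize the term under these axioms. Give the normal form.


1. (r (r (h (f) (f)) (h (f) (f)) (p)) (f) (u (f)))  →  (r (r (f) (h (f) (f)) (p)) (f) (u (f)))
2. (r (r (f) (h (f) (f)) (p)) (f) (u (f)))  →  (r (r (f) (f) (p)) (f) (u (f)))

normal form = (r (r (f) (f) (p)) (f) (u (f)))


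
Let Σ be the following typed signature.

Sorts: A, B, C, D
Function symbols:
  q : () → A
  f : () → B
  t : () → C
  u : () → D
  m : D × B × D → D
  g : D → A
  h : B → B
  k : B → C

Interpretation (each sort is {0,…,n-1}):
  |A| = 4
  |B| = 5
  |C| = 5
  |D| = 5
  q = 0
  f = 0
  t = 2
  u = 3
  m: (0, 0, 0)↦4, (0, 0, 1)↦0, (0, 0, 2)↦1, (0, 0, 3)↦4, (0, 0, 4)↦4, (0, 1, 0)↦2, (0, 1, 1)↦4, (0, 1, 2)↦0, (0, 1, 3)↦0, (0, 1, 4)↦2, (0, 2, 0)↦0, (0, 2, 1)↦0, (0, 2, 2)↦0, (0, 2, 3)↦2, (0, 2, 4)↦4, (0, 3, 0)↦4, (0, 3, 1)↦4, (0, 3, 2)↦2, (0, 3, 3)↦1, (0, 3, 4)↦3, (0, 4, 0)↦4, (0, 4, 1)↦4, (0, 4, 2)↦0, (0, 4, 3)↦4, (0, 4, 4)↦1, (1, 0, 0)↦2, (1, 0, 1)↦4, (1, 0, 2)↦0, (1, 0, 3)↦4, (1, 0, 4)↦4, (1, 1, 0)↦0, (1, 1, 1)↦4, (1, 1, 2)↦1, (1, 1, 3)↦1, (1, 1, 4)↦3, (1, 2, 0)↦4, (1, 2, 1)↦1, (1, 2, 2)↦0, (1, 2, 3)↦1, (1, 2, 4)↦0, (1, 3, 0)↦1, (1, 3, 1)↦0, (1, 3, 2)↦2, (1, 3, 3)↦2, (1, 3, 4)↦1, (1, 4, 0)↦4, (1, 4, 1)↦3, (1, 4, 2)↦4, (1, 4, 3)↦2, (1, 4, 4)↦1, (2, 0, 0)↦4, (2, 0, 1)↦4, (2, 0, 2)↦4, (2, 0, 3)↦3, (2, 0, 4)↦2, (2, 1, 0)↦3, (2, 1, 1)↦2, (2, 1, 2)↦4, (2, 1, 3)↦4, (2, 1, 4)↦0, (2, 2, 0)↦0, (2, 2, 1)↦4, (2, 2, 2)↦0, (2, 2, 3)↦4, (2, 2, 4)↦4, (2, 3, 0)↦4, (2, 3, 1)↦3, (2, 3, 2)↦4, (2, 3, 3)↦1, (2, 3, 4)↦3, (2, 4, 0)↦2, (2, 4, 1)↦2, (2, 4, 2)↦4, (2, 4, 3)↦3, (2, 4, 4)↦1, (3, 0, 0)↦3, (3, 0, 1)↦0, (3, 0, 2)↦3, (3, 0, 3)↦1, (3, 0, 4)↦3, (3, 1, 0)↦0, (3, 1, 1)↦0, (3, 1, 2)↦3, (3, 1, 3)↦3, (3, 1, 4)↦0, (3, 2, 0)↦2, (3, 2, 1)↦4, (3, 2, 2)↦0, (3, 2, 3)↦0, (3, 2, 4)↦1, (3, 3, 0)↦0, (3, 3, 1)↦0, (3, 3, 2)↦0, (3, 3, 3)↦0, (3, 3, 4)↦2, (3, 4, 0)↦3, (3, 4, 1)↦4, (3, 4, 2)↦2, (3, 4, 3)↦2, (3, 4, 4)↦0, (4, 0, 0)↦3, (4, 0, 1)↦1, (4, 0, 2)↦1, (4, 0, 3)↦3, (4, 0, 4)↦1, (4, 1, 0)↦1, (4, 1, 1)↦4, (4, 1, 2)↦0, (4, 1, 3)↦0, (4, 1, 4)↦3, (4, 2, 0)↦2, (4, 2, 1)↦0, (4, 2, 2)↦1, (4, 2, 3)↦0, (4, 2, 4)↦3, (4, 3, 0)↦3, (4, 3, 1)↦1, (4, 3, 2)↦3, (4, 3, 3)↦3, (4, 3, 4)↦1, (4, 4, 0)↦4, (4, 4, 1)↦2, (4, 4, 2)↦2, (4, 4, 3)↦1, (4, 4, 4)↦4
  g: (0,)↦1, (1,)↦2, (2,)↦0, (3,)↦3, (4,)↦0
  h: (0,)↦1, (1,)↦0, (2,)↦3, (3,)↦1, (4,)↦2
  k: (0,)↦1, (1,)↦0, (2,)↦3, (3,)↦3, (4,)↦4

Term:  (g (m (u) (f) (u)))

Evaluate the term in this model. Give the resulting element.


  u = 3
  f = 0
  u = 3
  (m (u) (f) (u)) = m(3, 0, 3) = 1
  (g (m (u) (f) (u))) = g(1,) = 2

value = 2


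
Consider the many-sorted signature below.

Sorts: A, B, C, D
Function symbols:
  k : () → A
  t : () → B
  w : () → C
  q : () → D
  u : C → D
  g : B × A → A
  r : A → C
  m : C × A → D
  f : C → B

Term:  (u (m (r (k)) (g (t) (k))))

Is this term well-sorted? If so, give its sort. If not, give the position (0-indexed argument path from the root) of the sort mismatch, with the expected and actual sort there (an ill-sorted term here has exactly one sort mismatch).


ill-sorted at position [0]: expected C, got D

      (k) : A
    (r (k)) : C
      (t) : B
      (k) : A
    (g (t) (k)) : A
  (m (r (k)) (g (t) (k))) : D
(u (m (r (k)) (g (t) (k)))) : ✗ arg 0 at [0] has sort D, expected C


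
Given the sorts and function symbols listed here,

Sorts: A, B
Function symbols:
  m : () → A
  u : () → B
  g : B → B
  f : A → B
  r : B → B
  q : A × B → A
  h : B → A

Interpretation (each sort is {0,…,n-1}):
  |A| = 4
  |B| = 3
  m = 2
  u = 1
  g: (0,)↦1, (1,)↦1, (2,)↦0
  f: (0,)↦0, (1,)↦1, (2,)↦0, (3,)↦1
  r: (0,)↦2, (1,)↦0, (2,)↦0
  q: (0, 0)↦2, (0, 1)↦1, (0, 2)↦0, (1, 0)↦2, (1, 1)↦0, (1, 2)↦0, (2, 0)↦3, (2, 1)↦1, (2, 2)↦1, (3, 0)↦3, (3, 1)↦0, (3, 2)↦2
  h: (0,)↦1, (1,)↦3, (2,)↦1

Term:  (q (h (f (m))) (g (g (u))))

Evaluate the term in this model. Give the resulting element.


value = 0

  m = 2
  (f (m)) = f(2,) = 0
  (h (f (m))) = h(0,) = 1
  u = 1
  (g (u)) = g(1,) = 1
  (g (g (u))) = g(1,) = 1
  (q (h (f (m))) (g (g (u)))) = q(1, 1) = 0


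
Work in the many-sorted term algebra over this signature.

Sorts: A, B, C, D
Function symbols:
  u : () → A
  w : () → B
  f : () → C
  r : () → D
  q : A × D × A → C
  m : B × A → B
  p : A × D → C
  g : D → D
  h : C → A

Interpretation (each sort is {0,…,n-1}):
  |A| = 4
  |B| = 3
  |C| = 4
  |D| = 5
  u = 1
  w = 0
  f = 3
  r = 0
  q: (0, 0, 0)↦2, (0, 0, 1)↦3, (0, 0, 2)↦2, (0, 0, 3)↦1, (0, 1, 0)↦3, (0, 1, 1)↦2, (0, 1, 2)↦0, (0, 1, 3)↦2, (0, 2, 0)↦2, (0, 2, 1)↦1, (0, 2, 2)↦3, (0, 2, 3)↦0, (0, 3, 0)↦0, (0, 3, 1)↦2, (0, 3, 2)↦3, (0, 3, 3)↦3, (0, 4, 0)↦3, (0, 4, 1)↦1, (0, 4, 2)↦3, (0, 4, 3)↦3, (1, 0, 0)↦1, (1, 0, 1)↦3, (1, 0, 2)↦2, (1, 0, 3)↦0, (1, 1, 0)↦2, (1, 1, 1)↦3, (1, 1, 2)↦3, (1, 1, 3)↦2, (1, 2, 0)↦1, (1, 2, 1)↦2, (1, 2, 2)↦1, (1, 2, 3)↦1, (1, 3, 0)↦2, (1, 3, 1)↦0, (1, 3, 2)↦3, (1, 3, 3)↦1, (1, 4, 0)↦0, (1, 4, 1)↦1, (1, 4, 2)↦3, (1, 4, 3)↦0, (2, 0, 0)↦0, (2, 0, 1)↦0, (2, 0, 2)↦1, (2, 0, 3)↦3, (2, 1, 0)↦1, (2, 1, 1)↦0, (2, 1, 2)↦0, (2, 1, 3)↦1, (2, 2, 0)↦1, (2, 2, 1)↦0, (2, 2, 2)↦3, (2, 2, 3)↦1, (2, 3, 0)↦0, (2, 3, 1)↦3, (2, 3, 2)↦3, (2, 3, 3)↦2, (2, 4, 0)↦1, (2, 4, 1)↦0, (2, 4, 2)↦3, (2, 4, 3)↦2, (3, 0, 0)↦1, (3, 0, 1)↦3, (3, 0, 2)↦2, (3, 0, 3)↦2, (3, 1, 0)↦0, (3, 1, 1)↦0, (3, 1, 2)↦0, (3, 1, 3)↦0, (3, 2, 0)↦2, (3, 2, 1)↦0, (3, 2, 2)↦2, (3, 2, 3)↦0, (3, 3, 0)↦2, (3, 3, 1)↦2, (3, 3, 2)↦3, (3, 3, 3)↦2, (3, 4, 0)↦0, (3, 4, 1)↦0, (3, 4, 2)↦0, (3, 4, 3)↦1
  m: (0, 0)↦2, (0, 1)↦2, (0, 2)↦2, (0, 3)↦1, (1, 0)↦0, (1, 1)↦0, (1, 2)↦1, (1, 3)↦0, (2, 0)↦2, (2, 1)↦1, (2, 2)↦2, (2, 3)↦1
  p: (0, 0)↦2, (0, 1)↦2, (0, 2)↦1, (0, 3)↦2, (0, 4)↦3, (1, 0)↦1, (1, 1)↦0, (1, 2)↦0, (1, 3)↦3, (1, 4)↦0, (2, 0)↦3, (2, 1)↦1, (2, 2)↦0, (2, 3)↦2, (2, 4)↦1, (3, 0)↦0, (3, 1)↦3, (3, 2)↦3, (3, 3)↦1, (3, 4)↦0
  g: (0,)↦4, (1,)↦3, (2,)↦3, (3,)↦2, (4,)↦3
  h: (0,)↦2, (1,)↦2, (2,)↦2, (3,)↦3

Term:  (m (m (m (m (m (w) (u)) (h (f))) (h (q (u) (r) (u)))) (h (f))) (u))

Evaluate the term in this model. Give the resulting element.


  w = 0
  u = 1
  (m (w) (u)) = m(0, 1) = 2
  f = 3
  (h (f)) = h(3,) = 3
  (m (m (w) (u)) (h (f))) = m(2, 3) = 1
  u = 1
  r = 0
  u = 1
  (q (u) (r) (u)) = q(1, 0, 1) = 3
  (h (q (u) (r) (u))) = h(3,) = 3
  (m (m (m (w) (u)) (h (f))) (h (q (u) (r) (u)))) = m(1, 3) = 0
  f = 3
  (h (f)) = h(3,) = 3
  (m (m (m (m (w) (u)) (h (f))) (h (q (u) (r) (u)))) (h (f))) = m(0, 3) = 1
  u = 1
  (m (m (m (m (m (w) (u)) (h (f))) (h (q (u) (r) (u)))) (h (f))) (u)) = m(1, 1) = 0

value = 0


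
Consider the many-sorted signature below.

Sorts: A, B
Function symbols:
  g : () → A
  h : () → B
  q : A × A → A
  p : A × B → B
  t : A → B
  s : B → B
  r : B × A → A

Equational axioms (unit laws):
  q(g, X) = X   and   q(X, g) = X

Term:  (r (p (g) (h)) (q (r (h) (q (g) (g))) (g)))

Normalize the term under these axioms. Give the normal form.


1. (r (p (g) (h)) (q (r (h) (q (g) (g))) (g)))  →  (r (p (g) (h)) (r (h) (q (g) (g))))
2. (r (p (g) (h)) (r (h) (q (g) (g))))  →  (r (p (g) (h)) (r (h) (g)))

normal form = (r (p (g) (h)) (r (h) (g)))


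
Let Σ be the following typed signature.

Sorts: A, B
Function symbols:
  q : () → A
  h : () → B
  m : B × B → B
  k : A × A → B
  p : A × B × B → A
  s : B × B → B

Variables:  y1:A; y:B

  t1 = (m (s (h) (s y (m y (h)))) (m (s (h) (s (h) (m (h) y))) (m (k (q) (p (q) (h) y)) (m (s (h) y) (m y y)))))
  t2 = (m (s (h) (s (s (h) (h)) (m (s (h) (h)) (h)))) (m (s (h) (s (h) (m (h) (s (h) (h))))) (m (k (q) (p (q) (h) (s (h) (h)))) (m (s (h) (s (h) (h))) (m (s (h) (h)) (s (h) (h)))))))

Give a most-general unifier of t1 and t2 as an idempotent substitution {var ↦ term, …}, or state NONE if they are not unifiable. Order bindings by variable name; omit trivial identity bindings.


{y ↦ (s (h) (h))}


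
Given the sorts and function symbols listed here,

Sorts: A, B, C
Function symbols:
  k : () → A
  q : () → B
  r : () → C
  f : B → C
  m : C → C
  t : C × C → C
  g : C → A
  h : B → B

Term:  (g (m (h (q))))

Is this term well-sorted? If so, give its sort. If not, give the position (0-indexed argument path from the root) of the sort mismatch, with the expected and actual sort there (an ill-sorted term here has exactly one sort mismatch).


ill-sorted at position [0, 0]: expected C, got B

      (q) : B
    (h (q)) : B
  (m (h (q))) : ✗ arg 0 at [0, 0] has sort B, expected C


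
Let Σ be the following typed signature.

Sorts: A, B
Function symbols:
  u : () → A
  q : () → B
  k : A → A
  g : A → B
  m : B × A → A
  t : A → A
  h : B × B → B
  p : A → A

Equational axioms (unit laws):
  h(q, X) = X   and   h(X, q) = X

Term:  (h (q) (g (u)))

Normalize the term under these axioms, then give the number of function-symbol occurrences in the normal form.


1. (h (q) (g (u)))  →  (g (u))
normal form: (g (u))

size = 2


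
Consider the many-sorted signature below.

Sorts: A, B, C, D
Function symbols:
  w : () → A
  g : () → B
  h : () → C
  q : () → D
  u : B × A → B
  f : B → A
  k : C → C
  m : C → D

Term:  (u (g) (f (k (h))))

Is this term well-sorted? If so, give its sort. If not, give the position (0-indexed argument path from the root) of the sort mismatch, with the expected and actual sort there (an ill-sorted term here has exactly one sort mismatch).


  (g) : B
      (h) : C
    (k (h)) : C
  (f (k (h))) : ✗ arg 0 at [1, 0] has sort C, expected B

ill-sorted at position [1, 0]: expected B, got C


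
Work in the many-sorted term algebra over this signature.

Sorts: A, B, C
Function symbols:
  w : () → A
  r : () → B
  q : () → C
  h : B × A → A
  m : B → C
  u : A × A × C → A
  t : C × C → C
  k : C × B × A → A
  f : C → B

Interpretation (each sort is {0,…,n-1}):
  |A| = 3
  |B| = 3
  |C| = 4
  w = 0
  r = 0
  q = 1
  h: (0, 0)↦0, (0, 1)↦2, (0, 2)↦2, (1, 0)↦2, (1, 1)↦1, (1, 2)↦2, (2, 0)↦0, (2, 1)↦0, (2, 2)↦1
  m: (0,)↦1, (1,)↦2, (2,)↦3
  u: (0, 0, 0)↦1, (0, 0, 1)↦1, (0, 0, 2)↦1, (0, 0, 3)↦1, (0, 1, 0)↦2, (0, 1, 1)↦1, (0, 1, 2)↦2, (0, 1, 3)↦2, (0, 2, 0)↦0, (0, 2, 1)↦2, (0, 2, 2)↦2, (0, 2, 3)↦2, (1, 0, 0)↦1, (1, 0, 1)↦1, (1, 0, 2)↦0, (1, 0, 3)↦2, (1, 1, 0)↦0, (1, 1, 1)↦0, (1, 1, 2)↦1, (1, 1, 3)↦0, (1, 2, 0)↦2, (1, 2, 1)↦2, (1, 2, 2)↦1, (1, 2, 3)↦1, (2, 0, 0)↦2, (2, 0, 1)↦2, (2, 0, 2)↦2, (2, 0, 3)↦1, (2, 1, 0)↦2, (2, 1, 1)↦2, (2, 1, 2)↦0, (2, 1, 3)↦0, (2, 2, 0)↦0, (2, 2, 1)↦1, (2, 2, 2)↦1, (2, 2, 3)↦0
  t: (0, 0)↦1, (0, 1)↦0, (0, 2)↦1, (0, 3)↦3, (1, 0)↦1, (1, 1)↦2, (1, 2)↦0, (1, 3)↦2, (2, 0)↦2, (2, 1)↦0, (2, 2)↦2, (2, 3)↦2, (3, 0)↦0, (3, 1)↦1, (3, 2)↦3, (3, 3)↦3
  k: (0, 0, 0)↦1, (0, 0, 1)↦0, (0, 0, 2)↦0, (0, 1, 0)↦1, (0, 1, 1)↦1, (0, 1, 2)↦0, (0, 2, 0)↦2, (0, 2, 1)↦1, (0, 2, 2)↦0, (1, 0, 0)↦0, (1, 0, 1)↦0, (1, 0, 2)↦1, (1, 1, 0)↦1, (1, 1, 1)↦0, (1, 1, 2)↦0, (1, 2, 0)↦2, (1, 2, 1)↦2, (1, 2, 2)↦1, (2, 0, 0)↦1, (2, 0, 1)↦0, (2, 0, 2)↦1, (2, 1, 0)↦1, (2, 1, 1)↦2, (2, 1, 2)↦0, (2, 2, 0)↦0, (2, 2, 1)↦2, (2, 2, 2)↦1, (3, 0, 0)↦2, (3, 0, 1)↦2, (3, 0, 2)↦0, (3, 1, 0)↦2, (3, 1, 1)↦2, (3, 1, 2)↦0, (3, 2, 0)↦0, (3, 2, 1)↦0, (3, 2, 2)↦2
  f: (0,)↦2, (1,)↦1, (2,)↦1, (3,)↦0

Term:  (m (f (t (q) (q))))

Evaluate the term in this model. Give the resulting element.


  q = 1
  q = 1
  (t (q) (q)) = t(1, 1) = 2
  (f (t (q) (q))) = f(2,) = 1
  (m (f (t (q) (q)))) = m(1,) = 2

value = 2


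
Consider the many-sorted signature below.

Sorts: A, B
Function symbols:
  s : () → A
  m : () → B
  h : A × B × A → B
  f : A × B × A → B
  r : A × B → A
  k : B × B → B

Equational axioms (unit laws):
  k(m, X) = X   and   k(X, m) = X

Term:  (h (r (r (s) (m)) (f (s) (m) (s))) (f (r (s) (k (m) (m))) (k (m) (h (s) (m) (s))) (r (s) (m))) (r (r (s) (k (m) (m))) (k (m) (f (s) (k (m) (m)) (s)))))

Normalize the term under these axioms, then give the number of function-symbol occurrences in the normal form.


size = 28

1. (h (r (r (s) (m)) (f (s) (m) (s))) (f (r (s) (k (m) (m))) (k (m) (h (s) (m) (s))) (r (s) (m))) (r (r (s) (k (m) (m))) (k (m) (f (s) (k (m) (m)) (s)))))  →  (h (r (r (s) (m)) (f (s) (m) (s))) (f (r (s) (m)) (k (m) (h (s) (m) (s))) (r (s) (m))) (r (r (s) (k (m) (m))) (k (m) (f (s) (k (m) (m)) (s)))))
2. (h (r (r (s) (m)) (f (s) (m) (s))) (f (r (s) (m)) (k (m) (h (s) (m) (s))) (r (s) (m))) (r (r (s) (k (m) (m))) (k (m) (f (s) (k (m) (m)) (s)))))  →  (h (r (r (s) (m)) (f (s) (m) (s))) (f (r (s) (m)) (h (s) (m) (s)) (r (s) (m))) (r (r (s) (k (m) (m))) (k (m) (f (s) (k (m) (m)) (s)))))
3. (h (r (r (s) (m)) (f (s) (m) (s))) (f (r (s) (m)) (h (s) (m) (s)) (r (s) (m))) (r (r (s) (k (m) (m))) (k (m) (f (s) (k (m) (m)) (s)))))  →  (h (r (r (s) (m)) (f (s) (m) (s))) (f (r (s) (m)) (h (s) (m) (s)) (r (s) (m))) (r (r (s) (m)) (k (m) (f (s) (k (m) (m)) (s)))))
4. (h (r (r (s) (m)) (f (s) (m) (s))) (f (r (s) (m)) (h (s) (m) (s)) (r (s) (m))) (r (r (s) (m)) (k (m) (f (s) (k (m) (m)) (s)))))  →  (h (r (r (s) (m)) (f (s) (m) (s))) (f (r (s) (m)) (h (s) (m) (s)) (r (s) (m))) (r (r (s) (m)) (f (s) (k (m) (m)) (s))))
5. (h (r (r (s) (m)) (f (s) (m) (s))) (f (r (s) (m)) (h (s) (m) (s)) (r (s) (m))) (r (r (s) (m)) (f (s) (k (m) (m)) (s))))  →  (h (r (r (s) (m)) (f (s) (m) (s))) (f (r (s) (m)) (h (s) (m) (s)) (r (s) (m))) (r (r (s) (m)) (f (s) (m) (s))))
normal form: (h (r (r (s) (m)) (f (s) (m) (s))) (f (r (s) (m)) (h (s) (m) (s)) (r (s) (m))) (r (r (s) (m)) (f (s) (m) (s))))


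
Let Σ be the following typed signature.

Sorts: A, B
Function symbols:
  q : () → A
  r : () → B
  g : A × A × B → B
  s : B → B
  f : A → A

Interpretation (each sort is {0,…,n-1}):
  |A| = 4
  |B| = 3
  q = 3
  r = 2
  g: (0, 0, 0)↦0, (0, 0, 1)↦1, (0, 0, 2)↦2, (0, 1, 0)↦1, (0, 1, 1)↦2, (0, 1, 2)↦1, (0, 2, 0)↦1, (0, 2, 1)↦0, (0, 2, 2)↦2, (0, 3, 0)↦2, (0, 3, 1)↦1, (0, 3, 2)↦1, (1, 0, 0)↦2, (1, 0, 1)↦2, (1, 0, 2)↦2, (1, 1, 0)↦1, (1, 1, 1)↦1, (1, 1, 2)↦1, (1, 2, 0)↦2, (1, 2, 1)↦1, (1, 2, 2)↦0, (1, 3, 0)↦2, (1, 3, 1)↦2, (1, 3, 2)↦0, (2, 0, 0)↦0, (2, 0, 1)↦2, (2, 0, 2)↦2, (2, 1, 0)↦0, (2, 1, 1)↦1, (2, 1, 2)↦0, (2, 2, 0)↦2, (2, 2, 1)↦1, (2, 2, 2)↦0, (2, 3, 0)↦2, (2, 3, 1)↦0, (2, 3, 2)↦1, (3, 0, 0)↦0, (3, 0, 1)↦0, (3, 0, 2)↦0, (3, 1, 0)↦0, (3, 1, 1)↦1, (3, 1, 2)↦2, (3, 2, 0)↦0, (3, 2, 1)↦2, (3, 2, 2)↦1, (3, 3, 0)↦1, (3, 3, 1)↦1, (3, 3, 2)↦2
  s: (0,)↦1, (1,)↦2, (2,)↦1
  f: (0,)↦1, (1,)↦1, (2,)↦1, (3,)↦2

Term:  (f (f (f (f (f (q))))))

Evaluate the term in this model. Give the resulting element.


value = 1

  q = 3
  (f (q)) = f(3,) = 2
  (f (f (q))) = f(2,) = 1
  (f (f (f (q)))) = f(1,) = 1
  (f (f (f (f (q))))) = f(1,) = 1
  (f (f (f (f (f (q)))))) = f(1,) = 1


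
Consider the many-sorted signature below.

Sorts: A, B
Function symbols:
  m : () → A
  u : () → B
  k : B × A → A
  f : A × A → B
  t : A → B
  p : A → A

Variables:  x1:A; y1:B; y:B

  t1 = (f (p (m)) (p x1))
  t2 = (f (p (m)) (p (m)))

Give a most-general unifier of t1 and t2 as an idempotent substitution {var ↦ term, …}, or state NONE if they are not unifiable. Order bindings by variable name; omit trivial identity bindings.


{x1 ↦ (m)}
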